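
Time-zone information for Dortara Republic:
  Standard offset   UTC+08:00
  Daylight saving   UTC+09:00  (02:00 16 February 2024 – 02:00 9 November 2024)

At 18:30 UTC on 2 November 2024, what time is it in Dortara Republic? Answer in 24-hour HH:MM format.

03:30

At the standard offset (UTC+08:00), 18:30 UTC + 8h = 02:30 Dortara Republic standard time (rolling into the next day, 3 November 2024).
The standard-time date in Dortara Republic, 3 November 2024, falls between 16 February and 9 November, so daylight saving is in effect and Dortara Republic is at UTC+09:00.
18:30 UTC + 9h = 03:30 local (rolling into the next day, 3 November 2024).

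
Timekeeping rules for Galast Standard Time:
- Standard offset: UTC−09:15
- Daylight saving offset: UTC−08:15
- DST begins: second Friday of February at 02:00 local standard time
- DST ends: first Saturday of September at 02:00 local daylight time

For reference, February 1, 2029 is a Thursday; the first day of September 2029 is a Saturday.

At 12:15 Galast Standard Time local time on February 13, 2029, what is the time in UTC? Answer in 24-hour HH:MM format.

20:30

1 February 2029 is a Thursday, so the first Friday is February 2 and the second is February 9.
1 September 2029 is a Saturday, so the first Saturday is September 1.
February 13, 2029 lies within the daylight-saving period (9 February – 1 September), so Galast Standard Time is on daylight time, UTC−08:15.
12:15 local + 8h15m = 20:30 UTC.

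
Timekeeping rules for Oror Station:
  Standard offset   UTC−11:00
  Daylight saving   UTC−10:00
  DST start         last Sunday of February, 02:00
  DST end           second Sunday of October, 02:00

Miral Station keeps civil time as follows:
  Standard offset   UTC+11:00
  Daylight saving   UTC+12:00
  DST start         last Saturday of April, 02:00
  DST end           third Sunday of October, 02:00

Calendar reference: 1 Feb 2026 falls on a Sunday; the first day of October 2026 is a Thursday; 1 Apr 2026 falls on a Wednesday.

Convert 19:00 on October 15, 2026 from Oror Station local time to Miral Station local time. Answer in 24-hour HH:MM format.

18:00

1 February 2026 is a Sunday, so Sundays fall on 1, 8, 15, 22; the last is February 22.
1 October 2026 is a Thursday, so the first Sunday is October 4 and the second is October 11.
October 15, 2026 is outside the daylight-saving period (22 February – 11 October), so Oror Station is on standard time, UTC−11:00.
19:00 Oror Station + 11h = 06:00 UTC (rolling into the next day, 16 October 2026).
1 April 2026 is a Wednesday, so Saturdays fall on 4, 11, 18, 25; the last is April 25.
1 October 2026 is a Thursday, so the first Sunday is October 4 and the third is October 18.
At the standard offset (UTC+11:00), 06:00 UTC + 11h = 17:00 Miral Station standard time.
The standard-time date in Miral Station, October 16, 2026, lies within the daylight-saving period (25 April – 18 October), so Miral Station is on daylight time, UTC+12:00.
06:00 UTC + 12h = 18:00 Miral Station.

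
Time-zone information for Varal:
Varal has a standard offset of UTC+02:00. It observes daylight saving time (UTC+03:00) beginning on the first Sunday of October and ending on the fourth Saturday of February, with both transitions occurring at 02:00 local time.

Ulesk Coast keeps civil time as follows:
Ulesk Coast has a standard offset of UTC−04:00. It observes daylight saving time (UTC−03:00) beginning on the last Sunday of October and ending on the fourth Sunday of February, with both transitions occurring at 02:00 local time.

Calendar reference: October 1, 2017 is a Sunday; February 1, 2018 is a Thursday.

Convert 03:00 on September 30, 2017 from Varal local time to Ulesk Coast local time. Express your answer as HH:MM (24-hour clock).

21:00

1 October 2017 is a Sunday, so the first Sunday is October 1.
1 February 2018 is a Thursday, so the first Saturday is February 3 and the fourth is February 24.
September 30, 2017 does not fall between 1 October 2017 and 24 February 2018, so daylight saving is not in effect and Varal is at UTC+02:00.
03:00 Varal − 2h = 01:00 UTC.
1 October 2017 is a Sunday, so Sundays fall on 1, 8, 15, 22, 29; the last is October 29.
1 February 2018 is a Thursday, so the first Sunday is February 4 and the fourth is February 25.
At the standard offset (UTC−04:00), 01:00 UTC − 4h = 21:00 Ulesk Coast standard time (rolling into the previous day, 29 September 2017).
The standard-time date in Ulesk Coast, September 29, 2017, does not fall between 29 October 2017 and 25 February 2018, so daylight saving is not in effect and Ulesk Coast is at UTC−04:00.
01:00 UTC − 4h = 21:00 Ulesk Coast (rolling into the previous day, 29 September 2017).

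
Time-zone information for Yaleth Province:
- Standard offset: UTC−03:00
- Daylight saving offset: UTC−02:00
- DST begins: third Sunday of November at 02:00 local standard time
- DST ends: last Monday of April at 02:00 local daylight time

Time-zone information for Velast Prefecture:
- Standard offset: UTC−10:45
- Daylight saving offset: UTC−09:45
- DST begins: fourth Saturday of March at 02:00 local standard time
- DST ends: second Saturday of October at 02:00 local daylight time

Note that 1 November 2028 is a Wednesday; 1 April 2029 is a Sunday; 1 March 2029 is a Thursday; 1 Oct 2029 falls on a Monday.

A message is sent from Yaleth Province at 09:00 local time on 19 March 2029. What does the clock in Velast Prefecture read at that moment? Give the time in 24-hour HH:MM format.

1 November 2028 is a Wednesday, so the first Sunday is November 5 and the third is November 19.
1 April 2029 is a Sunday, so Mondays fall on 2, 9, 16, 23, 30; the last is April 30.
19 March 2029 lies within the daylight-saving period (19 November 2028 – 30 April 2029), so Yaleth Province is on daylight time, UTC−02:00.
09:00 Yaleth Province + 2h = 11:00 UTC.
1 March 2029 is a Thursday, so the first Saturday is March 3 and the fourth is March 24.
1 October 2029 is a Monday, so the first Saturday is October 6 and the second is October 13.
At the standard offset (UTC−10:45), 11:00 UTC − 10h45m = 00:15 Velast Prefecture standard time.
The standard-time date in Velast Prefecture, 19 March 2029, is outside the daylight-saving period (24 March – 13 October), so Velast Prefecture is on standard time, UTC−10:45.
11:00 UTC − 10h45m = 00:15 Velast Prefecture.

00:15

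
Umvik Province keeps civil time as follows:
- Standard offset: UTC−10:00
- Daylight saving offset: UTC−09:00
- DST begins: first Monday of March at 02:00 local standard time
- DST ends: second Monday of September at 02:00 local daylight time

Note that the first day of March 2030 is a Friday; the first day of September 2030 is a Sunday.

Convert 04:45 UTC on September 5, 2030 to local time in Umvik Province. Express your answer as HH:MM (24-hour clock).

1 March 2030 is a Friday, so the first Monday is March 4.
1 September 2030 is a Sunday, so the first Monday is September 2 and the second is September 9.
At the standard offset (UTC−10:00), 04:45 UTC − 10h = 18:45 Umvik Province standard time (rolling into the previous day, 4 September 2030).
Daylight saving runs 4 March – 9 September; the standard-time date in Umvik Province, September 4, 2030, is inside that window, so Umvik Province is at UTC−09:00.
04:45 UTC − 9h = 19:45 local (rolling into the previous day, 4 September 2030).

19:45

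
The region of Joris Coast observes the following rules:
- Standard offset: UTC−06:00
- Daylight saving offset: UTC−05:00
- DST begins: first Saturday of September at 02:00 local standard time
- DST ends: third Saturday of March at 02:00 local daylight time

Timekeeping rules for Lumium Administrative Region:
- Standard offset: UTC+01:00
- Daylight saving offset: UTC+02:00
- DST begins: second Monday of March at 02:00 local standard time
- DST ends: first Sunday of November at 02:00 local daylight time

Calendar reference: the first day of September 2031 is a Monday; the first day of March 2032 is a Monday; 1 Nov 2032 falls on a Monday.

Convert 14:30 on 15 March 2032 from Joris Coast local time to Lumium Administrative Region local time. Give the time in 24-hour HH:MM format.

21:30

1 September 2031 is a Monday, so the first Saturday is September 6.
1 March 2032 is a Monday, so the first Saturday is March 6 and the third is March 20.
Daylight saving runs 6 September 2031 – 20 March 2032; 15 March 2032 is inside that window, so Joris Coast is at UTC−05:00.
14:30 Joris Coast + 5h = 19:30 UTC.
1 March 2032 is a Monday, so the first Monday is March 1 and the second is March 8.
1 November 2032 is a Monday, so the first Sunday is November 7.
At the standard offset (UTC+01:00), 19:30 UTC + 1h = 20:30 Lumium Administrative Region standard time.
The standard-time date in Lumium Administrative Region, 15 March 2032, lies within the daylight-saving period (8 March – 7 November), so Lumium Administrative Region is on daylight time, UTC+02:00.
19:30 UTC + 2h = 21:30 Lumium Administrative Region.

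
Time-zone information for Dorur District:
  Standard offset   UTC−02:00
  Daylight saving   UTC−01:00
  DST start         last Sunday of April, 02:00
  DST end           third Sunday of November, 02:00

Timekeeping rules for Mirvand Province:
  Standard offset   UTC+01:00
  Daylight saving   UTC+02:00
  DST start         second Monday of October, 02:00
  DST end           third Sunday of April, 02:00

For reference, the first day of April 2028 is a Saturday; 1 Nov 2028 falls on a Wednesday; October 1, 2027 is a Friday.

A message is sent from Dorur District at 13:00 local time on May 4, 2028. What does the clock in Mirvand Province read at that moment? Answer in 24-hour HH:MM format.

15:00

1 April 2028 is a Saturday, so Sundays fall on 2, 9, 16, 23, 30; the last is April 30.
1 November 2028 is a Wednesday, so the first Sunday is November 5 and the third is November 19.
May 4, 2028 falls between 30 April and 19 November, so daylight saving is in effect and Dorur District is at UTC−01:00.
13:00 Dorur District + 1h = 14:00 UTC.
1 October 2027 is a Friday, so the first Monday is October 4 and the second is October 11.
1 April 2028 is a Saturday, so the first Sunday is April 2 and the third is April 16.
At the standard offset (UTC+01:00), 14:00 UTC + 1h = 15:00 Mirvand Province standard time.
Daylight saving runs 11 October 2027 – 16 April 2028; the standard-time date in Mirvand Province, May 4, 2028, is outside that window, so Mirvand Province is on standard time at UTC+01:00.
14:00 UTC + 1h = 15:00 Mirvand Province.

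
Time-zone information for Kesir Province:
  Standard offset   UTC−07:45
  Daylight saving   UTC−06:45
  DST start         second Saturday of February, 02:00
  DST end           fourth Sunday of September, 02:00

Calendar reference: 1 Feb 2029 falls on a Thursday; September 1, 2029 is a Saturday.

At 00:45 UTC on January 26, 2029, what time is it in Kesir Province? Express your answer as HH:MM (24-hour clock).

1 February 2029 is a Thursday, so the first Saturday is February 3 and the second is February 10.
1 September 2029 is a Saturday, so the first Sunday is September 2 and the fourth is September 23.
At the standard offset (UTC−07:45), 00:45 UTC − 7h45m = 17:00 Kesir Province standard time (rolling into the previous day, 25 January 2029).
The standard-time date in Kesir Province, January 25, 2029, does not fall between 10 February and 23 September, so daylight saving is not in effect and Kesir Province is at UTC−07:45.
00:45 UTC − 7h45m = 17:00 local (rolling into the previous day, 25 January 2029).

17:00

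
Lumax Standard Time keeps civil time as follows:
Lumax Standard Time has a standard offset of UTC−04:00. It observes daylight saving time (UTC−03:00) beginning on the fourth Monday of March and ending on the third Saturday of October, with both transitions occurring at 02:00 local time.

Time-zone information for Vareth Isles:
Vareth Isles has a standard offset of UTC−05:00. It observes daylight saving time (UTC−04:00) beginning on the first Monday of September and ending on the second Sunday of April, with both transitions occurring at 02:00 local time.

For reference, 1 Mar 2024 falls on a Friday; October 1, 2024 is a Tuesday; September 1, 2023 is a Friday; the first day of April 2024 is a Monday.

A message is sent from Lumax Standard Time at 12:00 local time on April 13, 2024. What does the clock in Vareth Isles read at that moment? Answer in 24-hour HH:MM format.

1 March 2024 is a Friday, so the first Monday is March 4 and the fourth is March 25.
1 October 2024 is a Tuesday, so the first Saturday is October 5 and the third is October 19.
April 13, 2024 falls between 25 March and 19 October, so daylight saving is in effect and Lumax Standard Time is at UTC−03:00.
12:00 Lumax Standard Time + 3h = 15:00 UTC.
1 September 2023 is a Friday, so the first Monday is September 4.
1 April 2024 is a Monday, so the first Sunday is April 7 and the second is April 14.
At the standard offset (UTC−05:00), 15:00 UTC − 5h = 10:00 Vareth Isles standard time.
Daylight saving runs 4 September 2023 – 14 April 2024; the standard-time date in Vareth Isles, April 13, 2024, is inside that window, so Vareth Isles is at UTC−04:00.
15:00 UTC − 4h = 11:00 Vareth Isles.

11:00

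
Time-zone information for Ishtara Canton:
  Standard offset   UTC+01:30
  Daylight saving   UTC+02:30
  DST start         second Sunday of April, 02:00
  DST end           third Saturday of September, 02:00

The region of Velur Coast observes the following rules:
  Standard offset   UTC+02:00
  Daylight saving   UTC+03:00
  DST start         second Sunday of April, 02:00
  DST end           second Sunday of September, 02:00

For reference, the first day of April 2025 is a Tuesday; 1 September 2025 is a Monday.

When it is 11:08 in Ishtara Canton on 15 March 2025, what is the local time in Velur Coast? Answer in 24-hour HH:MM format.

1 April 2025 is a Tuesday, so the first Sunday is April 6 and the second is April 13.
1 September 2025 is a Monday, so the first Saturday is September 6 and the third is September 20.
15 March 2025 does not fall between 13 April and 20 September, so daylight saving is not in effect and Ishtara Canton is at UTC+01:30.
11:08 Ishtara Canton − 1h30m = 09:38 UTC.
1 April 2025 is a Tuesday, so the first Sunday is April 6 and the second is April 13.
1 September 2025 is a Monday, so the first Sunday is September 7 and the second is September 14.
At the standard offset (UTC+02:00), 09:38 UTC + 2h = 11:38 Velur Coast standard time.
The standard-time date in Velur Coast, 15 March 2025, is outside the daylight-saving period (13 April – 14 September), so Velur Coast is on standard time, UTC+02:00.
09:38 UTC + 2h = 11:38 Velur Coast.

11:38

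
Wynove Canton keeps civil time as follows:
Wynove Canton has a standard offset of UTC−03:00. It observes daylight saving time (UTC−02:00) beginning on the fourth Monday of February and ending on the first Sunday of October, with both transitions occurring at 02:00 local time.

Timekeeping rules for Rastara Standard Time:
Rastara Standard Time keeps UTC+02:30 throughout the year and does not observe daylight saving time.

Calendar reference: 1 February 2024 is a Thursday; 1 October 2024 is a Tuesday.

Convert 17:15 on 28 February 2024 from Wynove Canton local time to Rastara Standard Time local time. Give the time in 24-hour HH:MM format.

21:45

1 February 2024 is a Thursday, so the first Monday is February 5 and the fourth is February 26.
1 October 2024 is a Tuesday, so the first Sunday is October 6.
28 February 2024 falls between 26 February and 6 October, so daylight saving is in effect and Wynove Canton is at UTC−02:00.
17:15 Wynove Canton + 2h = 19:15 UTC.
Rastara Standard Time has no daylight saving, so its offset is UTC+02:30 year-round.
19:15 UTC + 2h30m = 21:45 Rastara Standard Time.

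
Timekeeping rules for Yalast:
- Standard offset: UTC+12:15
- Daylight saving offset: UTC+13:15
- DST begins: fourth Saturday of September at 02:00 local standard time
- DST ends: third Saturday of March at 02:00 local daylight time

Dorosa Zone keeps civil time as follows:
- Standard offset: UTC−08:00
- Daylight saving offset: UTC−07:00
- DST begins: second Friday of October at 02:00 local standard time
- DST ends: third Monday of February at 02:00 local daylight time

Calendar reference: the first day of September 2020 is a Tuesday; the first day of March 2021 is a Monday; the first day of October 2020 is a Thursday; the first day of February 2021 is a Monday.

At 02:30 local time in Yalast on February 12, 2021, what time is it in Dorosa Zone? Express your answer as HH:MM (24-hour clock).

06:15

1 September 2020 is a Tuesday, so the first Saturday is September 5 and the fourth is September 26.
1 March 2021 is a Monday, so the first Saturday is March 6 and the third is March 20.
February 12, 2021 lies within the daylight-saving period (26 September 2020 – 20 March 2021), so Yalast is on daylight time, UTC+13:15.
02:30 Yalast − 13h15m = 13:15 UTC (rolling into the previous day, 11 February 2021).
1 October 2020 is a Thursday, so the first Friday is October 2 and the second is October 9.
1 February 2021 is a Monday, so the first Monday is February 1 and the third is February 15.
At the standard offset (UTC−08:00), 13:15 UTC − 8h = 05:15 Dorosa Zone standard time.
The standard-time date in Dorosa Zone, February 11, 2021, falls between 9 October 2020 and 15 February 2021, so daylight saving is in effect and Dorosa Zone is at UTC−07:00.
13:15 UTC − 7h = 06:15 Dorosa Zone.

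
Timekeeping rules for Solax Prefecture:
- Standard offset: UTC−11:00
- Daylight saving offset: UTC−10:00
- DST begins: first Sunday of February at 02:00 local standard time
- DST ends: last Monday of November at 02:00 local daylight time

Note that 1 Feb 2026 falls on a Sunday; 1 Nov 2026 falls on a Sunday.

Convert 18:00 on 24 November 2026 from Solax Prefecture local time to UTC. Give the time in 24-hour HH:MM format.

04:00

1 February 2026 is a Sunday, so the first Sunday is February 1.
1 November 2026 is a Sunday, so Mondays fall on 2, 9, 16, 23, 30; the last is November 30.
Daylight saving runs 1 February – 30 November; 24 November 2026 is inside that window, so Solax Prefecture is at UTC−10:00.
18:00 local + 10h = 04:00 UTC (rolling into the next day, 25 November 2026).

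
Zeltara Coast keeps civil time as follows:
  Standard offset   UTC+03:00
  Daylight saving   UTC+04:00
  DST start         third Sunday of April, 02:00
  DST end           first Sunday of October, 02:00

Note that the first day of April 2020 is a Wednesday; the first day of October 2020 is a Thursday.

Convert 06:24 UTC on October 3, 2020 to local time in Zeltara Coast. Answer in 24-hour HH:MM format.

1 April 2020 is a Wednesday, so the first Sunday is April 5 and the third is April 19.
1 October 2020 is a Thursday, so the first Sunday is October 4.
At the standard offset (UTC+03:00), 06:24 UTC + 3h = 09:24 Zeltara Coast standard time.
The standard-time date in Zeltara Coast, October 3, 2020, falls between 19 April and 4 October, so daylight saving is in effect and Zeltara Coast is at UTC+04:00.
06:24 UTC + 4h = 10:24 local.

10:24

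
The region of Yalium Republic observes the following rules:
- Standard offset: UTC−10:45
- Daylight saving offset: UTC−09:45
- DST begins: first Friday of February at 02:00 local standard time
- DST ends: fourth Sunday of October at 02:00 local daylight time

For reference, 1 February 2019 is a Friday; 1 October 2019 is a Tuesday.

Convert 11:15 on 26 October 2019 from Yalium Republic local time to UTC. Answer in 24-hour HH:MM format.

1 February 2019 is a Friday, so the first Friday is February 1.
1 October 2019 is a Tuesday, so the first Sunday is October 6 and the fourth is October 27.
Daylight saving runs 1 February – 27 October; 26 October 2019 is inside that window, so Yalium Republic is at UTC−09:45.
11:15 local + 9h45m = 21:00 UTC.

21:00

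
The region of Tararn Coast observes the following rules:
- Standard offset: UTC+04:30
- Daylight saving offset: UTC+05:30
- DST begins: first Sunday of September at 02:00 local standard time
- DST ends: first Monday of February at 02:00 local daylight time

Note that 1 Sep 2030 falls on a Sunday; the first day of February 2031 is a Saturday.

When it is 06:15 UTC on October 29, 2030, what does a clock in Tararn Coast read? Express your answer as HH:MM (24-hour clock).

1 September 2030 is a Sunday, so the first Sunday is September 1.
1 February 2031 is a Saturday, so the first Monday is February 3.
At the standard offset (UTC+04:30), 06:15 UTC + 4h30m = 10:45 Tararn Coast standard time.
The standard-time date in Tararn Coast, October 29, 2030, lies within the daylight-saving period (1 September 2030 – 3 February 2031), so Tararn Coast is on daylight time, UTC+05:30.
06:15 UTC + 5h30m = 11:45 local.

11:45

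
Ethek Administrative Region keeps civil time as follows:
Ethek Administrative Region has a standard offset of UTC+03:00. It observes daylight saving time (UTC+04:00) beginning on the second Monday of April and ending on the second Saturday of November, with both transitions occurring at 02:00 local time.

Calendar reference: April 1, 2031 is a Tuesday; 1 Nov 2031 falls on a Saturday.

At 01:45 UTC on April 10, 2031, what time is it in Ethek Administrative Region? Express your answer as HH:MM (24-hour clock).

04:45

1 April 2031 is a Tuesday, so the first Monday is April 7 and the second is April 14.
1 November 2031 is a Saturday, so the first Saturday is November 1 and the second is November 8.
At the standard offset (UTC+03:00), 01:45 UTC + 3h = 04:45 Ethek Administrative Region standard time.
Daylight saving runs 14 April – 8 November; the standard-time date in Ethek Administrative Region, April 10, 2031, is outside that window, so Ethek Administrative Region is on standard time at UTC+03:00.
01:45 UTC + 3h = 04:45 local.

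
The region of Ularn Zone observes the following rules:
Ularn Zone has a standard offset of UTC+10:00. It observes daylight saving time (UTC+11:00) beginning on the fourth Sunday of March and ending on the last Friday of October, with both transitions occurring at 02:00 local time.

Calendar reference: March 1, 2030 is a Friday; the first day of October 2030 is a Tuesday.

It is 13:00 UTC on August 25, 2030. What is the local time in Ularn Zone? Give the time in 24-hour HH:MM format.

1 March 2030 is a Friday, so the first Sunday is March 3 and the fourth is March 24.
1 October 2030 is a Tuesday, so Fridays fall on 4, 11, 18, 25; the last is October 25.
At the standard offset (UTC+10:00), 13:00 UTC + 10h = 23:00 Ularn Zone standard time.
The standard-time date in Ularn Zone, August 25, 2030, falls between 24 March and 25 October, so daylight saving is in effect and Ularn Zone is at UTC+11:00.
13:00 UTC + 11h = 00:00 local (rolling into the next day, 26 August 2030).

00:00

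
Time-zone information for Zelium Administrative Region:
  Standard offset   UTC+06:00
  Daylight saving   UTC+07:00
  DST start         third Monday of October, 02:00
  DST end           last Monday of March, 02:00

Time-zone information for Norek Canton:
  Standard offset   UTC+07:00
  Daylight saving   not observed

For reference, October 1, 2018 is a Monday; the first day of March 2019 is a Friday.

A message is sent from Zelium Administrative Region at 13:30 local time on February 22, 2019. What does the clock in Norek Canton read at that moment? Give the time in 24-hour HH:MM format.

1 October 2018 is a Monday, so the first Monday is October 1 and the third is October 15.
1 March 2019 is a Friday, so Mondays fall on 4, 11, 18, 25; the last is March 25.
February 22, 2019 lies within the daylight-saving period (15 October 2018 – 25 March 2019), so Zelium Administrative Region is on daylight time, UTC+07:00.
13:30 Zelium Administrative Region − 7h = 06:30 UTC.
Norek Canton stays on UTC+07:00 all year.
06:30 UTC + 7h = 13:30 Norek Canton.

13:30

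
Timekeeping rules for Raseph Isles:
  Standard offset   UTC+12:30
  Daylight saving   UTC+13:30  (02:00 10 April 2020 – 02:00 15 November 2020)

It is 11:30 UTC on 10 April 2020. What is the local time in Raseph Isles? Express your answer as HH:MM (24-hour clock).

01:00

At the standard offset (UTC+12:30), 11:30 UTC + 12h30m = 00:00 Raseph Isles standard time (rolling into the next day, 11 April 2020).
Daylight saving runs 10 April – 15 November; the standard-time date in Raseph Isles, 11 April 2020, is inside that window, so Raseph Isles is at UTC+13:30.
11:30 UTC + 13h30m = 01:00 local (rolling into the next day, 11 April 2020).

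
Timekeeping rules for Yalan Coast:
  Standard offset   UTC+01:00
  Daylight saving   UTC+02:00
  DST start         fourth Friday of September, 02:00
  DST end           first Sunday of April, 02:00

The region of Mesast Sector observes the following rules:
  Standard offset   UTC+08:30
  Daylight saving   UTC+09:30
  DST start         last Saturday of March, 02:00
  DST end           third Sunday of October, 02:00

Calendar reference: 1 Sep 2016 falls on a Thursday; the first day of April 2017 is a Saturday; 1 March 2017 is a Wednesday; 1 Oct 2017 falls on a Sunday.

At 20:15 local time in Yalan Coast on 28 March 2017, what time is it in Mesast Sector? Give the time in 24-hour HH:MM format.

03:45

1 September 2016 is a Thursday, so the first Friday is September 2 and the fourth is September 23.
1 April 2017 is a Saturday, so the first Sunday is April 2.
Daylight saving runs 23 September 2016 – 2 April 2017; 28 March 2017 is inside that window, so Yalan Coast is at UTC+02:00.
20:15 Yalan Coast − 2h = 18:15 UTC.
1 March 2017 is a Wednesday, so Saturdays fall on 4, 11, 18, 25; the last is March 25.
1 October 2017 is a Sunday, so the first Sunday is October 1 and the third is October 15.
At the standard offset (UTC+08:30), 18:15 UTC + 8h30m = 02:45 Mesast Sector standard time (rolling into the next day, 29 March 2017).
Daylight saving runs 25 March – 15 October; the standard-time date in Mesast Sector, 29 March 2017, is inside that window, so Mesast Sector is at UTC+09:30.
18:15 UTC + 9h30m = 03:45 Mesast Sector (rolling into the next day, 29 March 2017).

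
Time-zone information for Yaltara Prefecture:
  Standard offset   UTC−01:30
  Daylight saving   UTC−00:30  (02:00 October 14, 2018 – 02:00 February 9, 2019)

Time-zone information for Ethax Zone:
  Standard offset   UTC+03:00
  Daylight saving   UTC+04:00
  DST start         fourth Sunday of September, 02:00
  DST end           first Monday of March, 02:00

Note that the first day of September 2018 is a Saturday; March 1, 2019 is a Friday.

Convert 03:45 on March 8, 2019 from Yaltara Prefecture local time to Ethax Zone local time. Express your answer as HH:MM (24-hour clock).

08:15

Daylight saving runs 14 October 2018 – 9 February 2019; March 8, 2019 is outside that window, so Yaltara Prefecture is on standard time at UTC−01:30.
03:45 Yaltara Prefecture + 1h30m = 05:15 UTC.
1 September 2018 is a Saturday, so the first Sunday is September 2 and the fourth is September 23.
1 March 2019 is a Friday, so the first Monday is March 4.
At the standard offset (UTC+03:00), 05:15 UTC + 3h = 08:15 Ethax Zone standard time.
The standard-time date in Ethax Zone, March 8, 2019, is outside the daylight-saving period (23 September 2018 – 4 March 2019), so Ethax Zone is on standard time, UTC+03:00.
05:15 UTC + 3h = 08:15 Ethax Zone.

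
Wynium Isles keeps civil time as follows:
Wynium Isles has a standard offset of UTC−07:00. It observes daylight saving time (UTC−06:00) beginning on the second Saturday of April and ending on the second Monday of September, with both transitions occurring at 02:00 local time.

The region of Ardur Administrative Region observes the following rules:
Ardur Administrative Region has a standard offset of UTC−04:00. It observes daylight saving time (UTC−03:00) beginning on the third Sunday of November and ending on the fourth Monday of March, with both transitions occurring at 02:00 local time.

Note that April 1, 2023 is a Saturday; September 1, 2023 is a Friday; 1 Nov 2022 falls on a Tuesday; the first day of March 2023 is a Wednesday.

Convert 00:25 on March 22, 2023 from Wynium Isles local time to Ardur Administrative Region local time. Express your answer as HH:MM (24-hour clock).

04:25

1 April 2023 is a Saturday, so the first Saturday is April 1 and the second is April 8.
1 September 2023 is a Friday, so the first Monday is September 4 and the second is September 11.
Daylight saving runs 8 April – 11 September; March 22, 2023 is outside that window, so Wynium Isles is on standard time at UTC−07:00.
00:25 Wynium Isles + 7h = 07:25 UTC.
1 November 2022 is a Tuesday, so the first Sunday is November 6 and the third is November 20.
1 March 2023 is a Wednesday, so the first Monday is March 6 and the fourth is March 27.
At the standard offset (UTC−04:00), 07:25 UTC − 4h = 03:25 Ardur Administrative Region standard time.
Daylight saving runs 20 November 2022 – 27 March 2023; the standard-time date in Ardur Administrative Region, March 22, 2023, is inside that window, so Ardur Administrative Region is at UTC−03:00.
07:25 UTC − 3h = 04:25 Ardur Administrative Region.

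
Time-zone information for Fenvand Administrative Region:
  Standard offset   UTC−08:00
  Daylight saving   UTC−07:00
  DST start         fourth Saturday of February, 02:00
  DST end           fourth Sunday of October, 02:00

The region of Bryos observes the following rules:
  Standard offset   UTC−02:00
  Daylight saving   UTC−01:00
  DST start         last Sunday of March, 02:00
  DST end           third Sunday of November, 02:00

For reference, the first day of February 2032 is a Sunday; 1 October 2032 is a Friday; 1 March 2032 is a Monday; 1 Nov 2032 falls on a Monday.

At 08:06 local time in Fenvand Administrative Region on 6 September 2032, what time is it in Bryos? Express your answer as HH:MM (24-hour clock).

14:06

1 February 2032 is a Sunday, so the first Saturday is February 7 and the fourth is February 28.
1 October 2032 is a Friday, so the first Sunday is October 3 and the fourth is October 24.
Daylight saving runs 28 February – 24 October; 6 September 2032 is inside that window, so Fenvand Administrative Region is at UTC−07:00.
08:06 Fenvand Administrative Region + 7h = 15:06 UTC.
1 March 2032 is a Monday, so Sundays fall on 7, 14, 21, 28; the last is March 28.
1 November 2032 is a Monday, so the first Sunday is November 7 and the third is November 21.
At the standard offset (UTC−02:00), 15:06 UTC − 2h = 13:06 Bryos standard time.
Daylight saving runs 28 March – 21 November; the standard-time date in Bryos, 6 September 2032, is inside that window, so Bryos is at UTC−01:00.
15:06 UTC − 1h = 14:06 Bryos.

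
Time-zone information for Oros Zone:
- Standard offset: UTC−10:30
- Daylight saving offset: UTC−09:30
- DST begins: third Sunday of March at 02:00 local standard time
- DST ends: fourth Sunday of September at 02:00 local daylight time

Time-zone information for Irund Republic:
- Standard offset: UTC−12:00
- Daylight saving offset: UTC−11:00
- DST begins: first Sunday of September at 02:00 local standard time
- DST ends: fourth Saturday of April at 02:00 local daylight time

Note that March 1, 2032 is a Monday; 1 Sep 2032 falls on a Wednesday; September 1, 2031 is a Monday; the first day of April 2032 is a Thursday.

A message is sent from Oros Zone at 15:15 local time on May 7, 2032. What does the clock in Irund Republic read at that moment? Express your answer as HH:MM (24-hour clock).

12:45

1 March 2032 is a Monday, so the first Sunday is March 7 and the third is March 21.
1 September 2032 is a Wednesday, so the first Sunday is September 5 and the fourth is September 26.
Daylight saving runs 21 March – 26 September; May 7, 2032 is inside that window, so Oros Zone is at UTC−09:30.
15:15 Oros Zone + 9h30m = 00:45 UTC (rolling into the next day, 8 May 2032).
1 September 2031 is a Monday, so the first Sunday is September 7.
1 April 2032 is a Thursday, so the first Saturday is April 3 and the fourth is April 24.
At the standard offset (UTC−12:00), 00:45 UTC − 12h = 12:45 Irund Republic standard time (rolling into the previous day, 7 May 2032).
Daylight saving runs 7 September 2031 – 24 April 2032; the standard-time date in Irund Republic, May 7, 2032, is outside that window, so Irund Republic is on standard time at UTC−12:00.
00:45 UTC − 12h = 12:45 Irund Republic (rolling into the previous day, 7 May 2032).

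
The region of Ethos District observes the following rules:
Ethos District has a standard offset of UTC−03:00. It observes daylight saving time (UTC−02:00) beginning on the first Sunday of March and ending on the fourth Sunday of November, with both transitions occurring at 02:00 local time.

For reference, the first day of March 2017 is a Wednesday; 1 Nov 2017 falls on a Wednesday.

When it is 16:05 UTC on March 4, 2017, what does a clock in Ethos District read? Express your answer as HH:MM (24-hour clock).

13:05

1 March 2017 is a Wednesday, so the first Sunday is March 5.
1 November 2017 is a Wednesday, so the first Sunday is November 5 and the fourth is November 26.
At the standard offset (UTC−03:00), 16:05 UTC − 3h = 13:05 Ethos District standard time.
Daylight saving runs 5 March – 26 November; the standard-time date in Ethos District, March 4, 2017, is outside that window, so Ethos District is on standard time at UTC−03:00.
16:05 UTC − 3h = 13:05 local.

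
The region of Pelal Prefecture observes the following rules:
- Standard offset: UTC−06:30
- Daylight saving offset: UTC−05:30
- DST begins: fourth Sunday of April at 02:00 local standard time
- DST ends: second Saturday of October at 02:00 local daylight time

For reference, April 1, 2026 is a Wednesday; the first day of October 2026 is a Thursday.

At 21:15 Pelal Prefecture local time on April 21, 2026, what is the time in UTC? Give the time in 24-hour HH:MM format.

1 April 2026 is a Wednesday, so the first Sunday is April 5 and the fourth is April 26.
1 October 2026 is a Thursday, so the first Saturday is October 3 and the second is October 10.
Daylight saving runs 26 April – 10 October; April 21, 2026 is outside that window, so Pelal Prefecture is on standard time at UTC−06:30.
21:15 local + 6h30m = 03:45 UTC (rolling into the next day, 22 April 2026).

03:45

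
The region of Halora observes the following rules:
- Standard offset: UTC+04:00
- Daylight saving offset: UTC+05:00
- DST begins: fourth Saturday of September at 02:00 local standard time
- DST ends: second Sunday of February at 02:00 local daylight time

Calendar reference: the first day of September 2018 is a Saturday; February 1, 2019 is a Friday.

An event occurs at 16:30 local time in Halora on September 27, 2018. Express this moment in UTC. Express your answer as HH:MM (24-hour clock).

1 September 2018 is a Saturday, so the first Saturday is September 1 and the fourth is September 22.
1 February 2019 is a Friday, so the first Sunday is February 3 and the second is February 10.
September 27, 2018 lies within the daylight-saving period (22 September 2018 – 10 February 2019), so Halora is on daylight time, UTC+05:00.
16:30 local − 5h = 11:30 UTC.

11:30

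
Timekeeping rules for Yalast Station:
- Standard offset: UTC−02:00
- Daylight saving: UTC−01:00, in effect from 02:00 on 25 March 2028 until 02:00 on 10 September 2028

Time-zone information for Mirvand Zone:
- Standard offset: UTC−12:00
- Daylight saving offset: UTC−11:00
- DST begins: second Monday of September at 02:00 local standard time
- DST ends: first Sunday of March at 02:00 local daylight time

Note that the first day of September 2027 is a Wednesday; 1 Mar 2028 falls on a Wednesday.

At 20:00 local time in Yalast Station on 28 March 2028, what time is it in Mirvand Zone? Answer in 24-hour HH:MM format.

Daylight saving runs 25 March – 10 September; 28 March 2028 is inside that window, so Yalast Station is at UTC−01:00.
20:00 Yalast Station + 1h = 21:00 UTC.
1 September 2027 is a Wednesday, so the first Monday is September 6 and the second is September 13.
1 March 2028 is a Wednesday, so the first Sunday is March 5.
At the standard offset (UTC−12:00), 21:00 UTC − 12h = 09:00 Mirvand Zone standard time.
The standard-time date in Mirvand Zone, 28 March 2028, does not fall between 13 September 2027 and 5 March 2028, so daylight saving is not in effect and Mirvand Zone is at UTC−12:00.
21:00 UTC − 12h = 09:00 Mirvand Zone.

09:00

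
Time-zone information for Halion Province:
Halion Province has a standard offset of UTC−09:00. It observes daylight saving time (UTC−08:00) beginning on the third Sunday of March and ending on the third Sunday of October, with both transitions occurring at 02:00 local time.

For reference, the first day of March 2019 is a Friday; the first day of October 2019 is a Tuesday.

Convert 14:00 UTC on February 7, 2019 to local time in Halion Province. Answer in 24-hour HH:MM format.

05:00

1 March 2019 is a Friday, so the first Sunday is March 3 and the third is March 17.
1 October 2019 is a Tuesday, so the first Sunday is October 6 and the third is October 20.
At the standard offset (UTC−09:00), 14:00 UTC − 9h = 05:00 Halion Province standard time.
The standard-time date in Halion Province, February 7, 2019, is outside the daylight-saving period (17 March – 20 October), so Halion Province is on standard time, UTC−09:00.
14:00 UTC − 9h = 05:00 local.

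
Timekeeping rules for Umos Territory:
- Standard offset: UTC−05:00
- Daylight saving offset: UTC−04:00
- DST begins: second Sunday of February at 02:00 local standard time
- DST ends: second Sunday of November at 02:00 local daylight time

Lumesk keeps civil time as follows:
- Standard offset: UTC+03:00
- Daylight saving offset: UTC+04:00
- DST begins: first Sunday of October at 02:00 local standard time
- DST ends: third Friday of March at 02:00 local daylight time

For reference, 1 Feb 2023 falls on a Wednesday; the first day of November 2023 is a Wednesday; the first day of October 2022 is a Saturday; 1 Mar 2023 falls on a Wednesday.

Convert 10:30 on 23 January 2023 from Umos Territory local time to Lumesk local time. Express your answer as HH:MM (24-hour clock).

1 February 2023 is a Wednesday, so the first Sunday is February 5 and the second is February 12.
1 November 2023 is a Wednesday, so the first Sunday is November 5 and the second is November 12.
23 January 2023 does not fall between 12 February and 12 November, so daylight saving is not in effect and Umos Territory is at UTC−05:00.
10:30 Umos Territory + 5h = 15:30 UTC.
1 October 2022 is a Saturday, so the first Sunday is October 2.
1 March 2023 is a Wednesday, so the first Friday is March 3 and the third is March 17.
At the standard offset (UTC+03:00), 15:30 UTC + 3h = 18:30 Lumesk standard time.
Daylight saving runs 2 October 2022 – 17 March 2023; the standard-time date in Lumesk, 23 January 2023, is inside that window, so Lumesk is at UTC+04:00.
15:30 UTC + 4h = 19:30 Lumesk.

19:30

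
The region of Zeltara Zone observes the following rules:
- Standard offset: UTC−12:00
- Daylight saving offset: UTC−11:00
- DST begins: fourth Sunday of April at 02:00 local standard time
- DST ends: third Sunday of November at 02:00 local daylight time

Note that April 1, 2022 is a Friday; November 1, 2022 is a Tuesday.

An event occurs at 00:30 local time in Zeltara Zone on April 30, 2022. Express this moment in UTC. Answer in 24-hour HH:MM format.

1 April 2022 is a Friday, so the first Sunday is April 3 and the fourth is April 24.
1 November 2022 is a Tuesday, so the first Sunday is November 6 and the third is November 20.
Daylight saving runs 24 April – 20 November; April 30, 2022 is inside that window, so Zeltara Zone is at UTC−11:00.
00:30 local + 11h = 11:30 UTC.

11:30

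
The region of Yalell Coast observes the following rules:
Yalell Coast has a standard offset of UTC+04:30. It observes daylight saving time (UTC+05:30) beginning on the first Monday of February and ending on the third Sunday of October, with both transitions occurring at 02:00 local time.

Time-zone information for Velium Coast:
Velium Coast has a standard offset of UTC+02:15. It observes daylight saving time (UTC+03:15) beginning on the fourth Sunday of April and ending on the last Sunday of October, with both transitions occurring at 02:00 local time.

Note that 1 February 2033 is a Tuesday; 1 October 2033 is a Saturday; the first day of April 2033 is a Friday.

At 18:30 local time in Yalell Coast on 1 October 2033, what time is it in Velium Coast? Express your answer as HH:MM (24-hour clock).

16:15

1 February 2033 is a Tuesday, so the first Monday is February 7.
1 October 2033 is a Saturday, so the first Sunday is October 2 and the third is October 16.
Daylight saving runs 7 February – 16 October; 1 October 2033 is inside that window, so Yalell Coast is at UTC+05:30.
18:30 Yalell Coast − 5h30m = 13:00 UTC.
1 April 2033 is a Friday, so the first Sunday is April 3 and the fourth is April 24.
1 October 2033 is a Saturday, so Sundays fall on 2, 9, 16, 23, 30; the last is October 30.
At the standard offset (UTC+02:15), 13:00 UTC + 2h15m = 15:15 Velium Coast standard time.
Daylight saving runs 24 April – 30 October; the standard-time date in Velium Coast, 1 October 2033, is inside that window, so Velium Coast is at UTC+03:15.
13:00 UTC + 3h15m = 16:15 Velium Coast.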